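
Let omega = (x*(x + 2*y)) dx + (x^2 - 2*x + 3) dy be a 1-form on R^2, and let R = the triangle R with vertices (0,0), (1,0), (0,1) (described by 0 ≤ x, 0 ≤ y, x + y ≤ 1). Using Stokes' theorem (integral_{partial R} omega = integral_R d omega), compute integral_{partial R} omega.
integral_(partial R) omega = -1

Stokes: integral_partial_R omega = integral_R d omega with d omega = (∂Q/∂x - ∂P/∂y) dx ∧ dy.
  ∂Q/∂x = 2*x - 2
  ∂P/∂y = 2*x
  integrand = ∂Q/∂x - ∂P/∂y = -2.
Integrating over R: integral_0^1 integral_0^{1-x} (-2) dy dx = -1.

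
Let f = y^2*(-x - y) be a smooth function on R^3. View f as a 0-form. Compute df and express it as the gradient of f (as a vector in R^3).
df = (-y^2) dx + (y*(-2*x - 3*y)) dy + (0) dz; grad f = (-y^2, y*(-2*x - 3*y), 0)

For a 0-form f, d f = (∂f/∂x) dx + (∂f/∂y) dy + (∂f/∂z) dz. The components of the vector representation are exactly the entries of grad f in Cartesian coordinates:
  ∂f/∂x = -y^2
  ∂f/∂y = y*(-2*x - 3*y)
  ∂f/∂z = 0.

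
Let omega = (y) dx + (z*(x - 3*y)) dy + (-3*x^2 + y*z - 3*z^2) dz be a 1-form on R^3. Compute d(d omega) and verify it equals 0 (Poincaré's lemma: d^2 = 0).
d(d omega) = 0

Step 1: d omega = sum_{i<j} (∂f_j/∂x_i - ∂f_i/∂x_j) dx_i ∧ dx_j:
  coeff of dx ∧ dy: z - 1
  coeff of dx ∧ dz: -6*x
  coeff of dy ∧ dz: -x + 3*y + z
Step 2: Apply d again to each 2-form coefficient. The only possible 3-form in R^3 is dx ∧ dy ∧ dz, with coefficient
  ∂(coeff of dy∧dz)/∂x - ∂(coeff of dx∧dz)/∂y + ∂(coeff of dx∧dy)/∂z
  = ∂/∂x (-x + 3*y + z) - ∂/∂y (-6*x) + ∂/∂z (z - 1).
Each of these terms simplifies to sums of mixed partials that cancel in pairs. The result is 0 (by equality of mixed partials for smooth functions — Schwarz / Clairaut).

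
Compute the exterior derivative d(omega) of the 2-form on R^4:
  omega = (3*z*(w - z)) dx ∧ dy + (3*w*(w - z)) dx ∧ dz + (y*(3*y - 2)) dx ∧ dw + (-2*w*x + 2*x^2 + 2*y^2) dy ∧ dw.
d(omega) = (3*w - 6*z) dx ∧ dy ∧ dz + (-2*w + 4*x - 6*y + 3*z + 2) dx ∧ dy ∧ dw + (6*w - 3*z) dx ∧ dz ∧ dw

For a 2-form omega = sum_{i<j} g_{ij} dx_i ∧ dx_j, the exterior derivative is
  d(omega) = sum_{i<j} d(g_{ij}) ∧ dx_i ∧ dx_j = sum_{i<j, k} (∂g_{ij}/∂x_k) dx_k ∧ dx_i ∧ dx_j.
Expand each term, using dx_k ∧ dx_i ∧ dx_j = sgn(permutation) dx_{(a)} ∧ dx_{(b)} ∧ dx_{(c)} with (a < b < c) sorted:
  d(3*z*(w - z)) includes (∂/∂z)(3*z*(w - z)) dz = (3*w - 6*z) dz, which multiplied by dx ∧ dy gives (3*w - 6*z) dx ∧ dy ∧ dz
  d(3*z*(w - z)) includes (∂/∂w)(3*z*(w - z)) dw = (3*z) dw, which multiplied by dx ∧ dy gives (3*z) dx ∧ dy ∧ dw
  d(3*w*(w - z)) includes (∂/∂w)(3*w*(w - z)) dw = (6*w - 3*z) dw, which multiplied by dx ∧ dz gives (6*w - 3*z) dx ∧ dz ∧ dw
  d(y*(3*y - 2)) includes (∂/∂y)(y*(3*y - 2)) dy = (6*y - 2) dy, which multiplied by dx ∧ dw gives (2 - 6*y) dx ∧ dy ∧ dw
  d(-2*w*x + 2*x^2 + 2*y^2) includes (∂/∂x)(-2*w*x + 2*x^2 + 2*y^2) dx = (-2*w + 4*x) dx, which multiplied by dy ∧ dw gives (-2*w + 4*x) dx ∧ dy ∧ dw
Collecting like 3-forms: d(omega) = (3*w - 6*z) dx ∧ dy ∧ dz + (-2*w + 4*x - 6*y + 3*z + 2) dx ∧ dy ∧ dw + (6*w - 3*z) dx ∧ dz ∧ dw.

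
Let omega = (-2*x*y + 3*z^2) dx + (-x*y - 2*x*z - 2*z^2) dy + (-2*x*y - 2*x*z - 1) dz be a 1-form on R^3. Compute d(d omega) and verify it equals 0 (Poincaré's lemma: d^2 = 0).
d(d omega) = 0

Step 1: d omega = sum_{i<j} (∂f_j/∂x_i - ∂f_i/∂x_j) dx_i ∧ dx_j:
  coeff of dx ∧ dy: 2*x - y - 2*z
  coeff of dx ∧ dz: -2*y - 8*z
  coeff of dy ∧ dz: 4*z
Step 2: Apply d again to each 2-form coefficient. The only possible 3-form in R^3 is dx ∧ dy ∧ dz, with coefficient
  ∂(coeff of dy∧dz)/∂x - ∂(coeff of dx∧dz)/∂y + ∂(coeff of dx∧dy)/∂z
  = ∂/∂x (4*z) - ∂/∂y (-2*y - 8*z) + ∂/∂z (2*x - y - 2*z).
Each of these terms simplifies to sums of mixed partials that cancel in pairs. The result is 0 (by equality of mixed partials for smooth functions — Schwarz / Clairaut).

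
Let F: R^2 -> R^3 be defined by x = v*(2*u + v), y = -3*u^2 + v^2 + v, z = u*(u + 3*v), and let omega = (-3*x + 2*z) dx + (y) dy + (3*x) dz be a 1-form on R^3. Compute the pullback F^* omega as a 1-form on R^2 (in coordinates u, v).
F^* omega = (18*u^3 + 16*u^2*v + 18*u*v^2 - 6*u*v + 3*v^3) du + (4*u^3 + 16*u^2*v - 3*u^2 + 3*u*v^2 - 4*v^3 + 3*v^2 + v) dv

Using F^*(f dg) = (f ∘ F) d(g ∘ F), substitute each coordinate x_i by F_i(u, v) in f_i, and replace dx_i by d F_i = (∂F_i/∂u) du + (∂F_i/∂v) dv.
  For the x component: f_1(F) = 2*u^2 - 3*v^2; d F_1 = (2*v) du + (2*u + 2*v) dv
  For the y component: f_2(F) = -3*u^2 + v^2 + v; d F_2 = (-6*u) du + (2*v + 1) dv
  For the z component: f_3(F) = 3*v*(2*u + v); d F_3 = (2*u + 3*v) du + (3*u) dv
Combining and collecting du, dv coefficients:
  coeff of du: 18*u^3 + 16*u^2*v + 18*u*v^2 - 6*u*v + 3*v^3
  coeff of dv: 4*u^3 + 16*u^2*v - 3*u^2 + 3*u*v^2 - 4*v^3 + 3*v^2 + v
F^* omega = (18*u^3 + 16*u^2*v + 18*u*v^2 - 6*u*v + 3*v^3) du + (4*u^3 + 16*u^2*v - 3*u^2 + 3*u*v^2 - 4*v^3 + 3*v^2 + v) dv.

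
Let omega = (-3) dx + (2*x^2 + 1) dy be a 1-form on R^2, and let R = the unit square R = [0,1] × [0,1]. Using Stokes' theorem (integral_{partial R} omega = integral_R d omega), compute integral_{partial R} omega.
integral_(partial R) omega = 2

Stokes: integral_partial_R omega = integral_R d omega with d omega = (∂Q/∂x - ∂P/∂y) dx ∧ dy.
  ∂Q/∂x = 4*x
  ∂P/∂y = 0
  integrand = ∂Q/∂x - ∂P/∂y = 4*x.
Integrating over R: integral_0^1 integral_0^1 (4*x) dx dy = 2.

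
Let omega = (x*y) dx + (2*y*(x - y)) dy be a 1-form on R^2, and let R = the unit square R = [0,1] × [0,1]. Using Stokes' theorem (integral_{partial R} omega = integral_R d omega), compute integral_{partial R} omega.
integral_(partial R) omega = 1/2

Stokes: integral_partial_R omega = integral_R d omega with d omega = (∂Q/∂x - ∂P/∂y) dx ∧ dy.
  ∂Q/∂x = 2*y
  ∂P/∂y = x
  integrand = ∂Q/∂x - ∂P/∂y = -x + 2*y.
Integrating over R: integral_0^1 integral_0^1 (-x + 2*y) dx dy = 1/2.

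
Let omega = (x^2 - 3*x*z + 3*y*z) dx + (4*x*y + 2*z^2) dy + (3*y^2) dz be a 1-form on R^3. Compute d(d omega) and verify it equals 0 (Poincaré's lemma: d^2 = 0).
d(d omega) = 0

Step 1: d omega = sum_{i<j} (∂f_j/∂x_i - ∂f_i/∂x_j) dx_i ∧ dx_j:
  coeff of dx ∧ dy: 4*y - 3*z
  coeff of dx ∧ dz: 3*x - 3*y
  coeff of dy ∧ dz: 6*y - 4*z
Step 2: Apply d again to each 2-form coefficient. The only possible 3-form in R^3 is dx ∧ dy ∧ dz, with coefficient
  ∂(coeff of dy∧dz)/∂x - ∂(coeff of dx∧dz)/∂y + ∂(coeff of dx∧dy)/∂z
  = ∂/∂x (6*y - 4*z) - ∂/∂y (3*x - 3*y) + ∂/∂z (4*y - 3*z).
Each of these terms simplifies to sums of mixed partials that cancel in pairs. The result is 0 (by equality of mixed partials for smooth functions — Schwarz / Clairaut).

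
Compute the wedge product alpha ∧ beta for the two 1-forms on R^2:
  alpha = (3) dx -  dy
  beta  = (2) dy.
alpha ∧ beta = (6) dx ∧ dy

Distribute the wedge, using dx_i ∧ dx_j = -dx_j ∧ dx_i and dx_i ∧ dx_i = 0. For each pair (i, j) with i < j, the coefficient of dx_i ∧ dx_j in alpha ∧ beta is (alpha_i * beta_j - alpha_j * beta_i). Collecting: alpha ∧ beta = (6) dx ∧ dy.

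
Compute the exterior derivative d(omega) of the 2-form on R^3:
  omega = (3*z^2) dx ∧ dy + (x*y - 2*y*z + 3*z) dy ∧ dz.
d(omega) = (y + 6*z) dx ∧ dy ∧ dz

For a 2-form omega = sum_{i<j} g_{ij} dx_i ∧ dx_j, the exterior derivative is
  d(omega) = sum_{i<j} d(g_{ij}) ∧ dx_i ∧ dx_j = sum_{i<j, k} (∂g_{ij}/∂x_k) dx_k ∧ dx_i ∧ dx_j.
Expand each term, using dx_k ∧ dx_i ∧ dx_j = sgn(permutation) dx_{(a)} ∧ dx_{(b)} ∧ dx_{(c)} with (a < b < c) sorted:
  d(3*z^2) includes (∂/∂z)(3*z^2) dz = (6*z) dz, which multiplied by dx ∧ dy gives (6*z) dx ∧ dy ∧ dz
  d(x*y - 2*y*z + 3*z) includes (∂/∂x)(x*y - 2*y*z + 3*z) dx = (y) dx, which multiplied by dy ∧ dz gives (y) dx ∧ dy ∧ dz
Collecting like 3-forms: d(omega) = (y + 6*z) dx ∧ dy ∧ dz.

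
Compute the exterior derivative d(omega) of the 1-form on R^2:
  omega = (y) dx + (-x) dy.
d(omega) = (-2) dx ∧ dy

For a 1-form omega = sum_i f_i dx_i, the exterior derivative is
  d(omega) = sum_{i < j} (∂f_j/∂x_i - ∂f_i/∂x_j) dx_i ∧ dx_j.
  coefficient of dx ∧ dy: ∂f_2/∂x - ∂f_1/∂y = ∂(-x)/∂x - ∂(y)/∂y = -2
Assembling: d(omega) = (-2) dx ∧ dy.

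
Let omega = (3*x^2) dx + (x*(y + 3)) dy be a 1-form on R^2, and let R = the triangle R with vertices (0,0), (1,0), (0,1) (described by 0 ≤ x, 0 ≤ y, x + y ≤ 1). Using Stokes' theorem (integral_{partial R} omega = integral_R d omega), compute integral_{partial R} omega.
integral_(partial R) omega = 5/3

Stokes: integral_partial_R omega = integral_R d omega with d omega = (∂Q/∂x - ∂P/∂y) dx ∧ dy.
  ∂Q/∂x = y + 3
  ∂P/∂y = 0
  integrand = ∂Q/∂x - ∂P/∂y = y + 3.
Integrating over R: integral_0^1 integral_0^{1-x} (y + 3) dy dx = 5/3.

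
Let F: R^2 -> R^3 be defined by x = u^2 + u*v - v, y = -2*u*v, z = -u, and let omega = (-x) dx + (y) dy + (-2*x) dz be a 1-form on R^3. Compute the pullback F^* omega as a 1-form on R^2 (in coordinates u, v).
F^* omega = (-2*u^3 - 3*u^2*v + 2*u^2 + 3*u*v^2 + 4*u*v + v^2 - 2*v) du + (-u^3 + 3*u^2*v + u^2 + 2*u*v - v) dv

Using F^*(f dg) = (f ∘ F) d(g ∘ F), substitute each coordinate x_i by F_i(u, v) in f_i, and replace dx_i by d F_i = (∂F_i/∂u) du + (∂F_i/∂v) dv.
  For the x component: f_1(F) = -u^2 - u*v + v; d F_1 = (2*u + v) du + (u - 1) dv
  For the y component: f_2(F) = -2*u*v; d F_2 = (-2*v) du + (-2*u) dv
  For the z component: f_3(F) = -2*u^2 - 2*u*v + 2*v; d F_3 = (-1) du + (0) dv
Combining and collecting du, dv coefficients:
  coeff of du: -2*u^3 - 3*u^2*v + 2*u^2 + 3*u*v^2 + 4*u*v + v^2 - 2*v
  coeff of dv: -u^3 + 3*u^2*v + u^2 + 2*u*v - v
F^* omega = (-2*u^3 - 3*u^2*v + 2*u^2 + 3*u*v^2 + 4*u*v + v^2 - 2*v) du + (-u^3 + 3*u^2*v + u^2 + 2*u*v - v) dv.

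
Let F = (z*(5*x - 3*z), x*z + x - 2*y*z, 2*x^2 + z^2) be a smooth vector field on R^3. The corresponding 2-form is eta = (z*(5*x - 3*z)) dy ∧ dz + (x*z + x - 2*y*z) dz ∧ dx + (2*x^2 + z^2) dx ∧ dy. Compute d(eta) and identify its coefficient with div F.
d(eta) = (5*z) dx ∧ dy ∧ dz; div F = 5*z

For a 2-form in R^3 of the form above, applying d gives a 3-form with coefficient ∂P/∂x + ∂Q/∂y + ∂R/∂z:
  ∂P/∂x = 5*z
  ∂Q/∂y = -2*z
  ∂R/∂z = 2*z
Sum = 5*z, which is exactly div F.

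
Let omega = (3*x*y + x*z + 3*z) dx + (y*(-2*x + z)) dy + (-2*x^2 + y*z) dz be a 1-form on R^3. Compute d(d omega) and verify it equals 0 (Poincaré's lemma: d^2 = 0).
d(d omega) = 0

Step 1: d omega = sum_{i<j} (∂f_j/∂x_i - ∂f_i/∂x_j) dx_i ∧ dx_j:
  coeff of dx ∧ dy: -3*x - 2*y
  coeff of dx ∧ dz: -5*x - 3
  coeff of dy ∧ dz: -y + z
Step 2: Apply d again to each 2-form coefficient. The only possible 3-form in R^3 is dx ∧ dy ∧ dz, with coefficient
  ∂(coeff of dy∧dz)/∂x - ∂(coeff of dx∧dz)/∂y + ∂(coeff of dx∧dy)/∂z
  = ∂/∂x (-y + z) - ∂/∂y (-5*x - 3) + ∂/∂z (-3*x - 2*y).
Each of these terms simplifies to sums of mixed partials that cancel in pairs. The result is 0 (by equality of mixed partials for smooth functions — Schwarz / Clairaut).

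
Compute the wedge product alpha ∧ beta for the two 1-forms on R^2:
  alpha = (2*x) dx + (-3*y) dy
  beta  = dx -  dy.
alpha ∧ beta = (-2*x + 3*y) dx ∧ dy

Distribute the wedge, using dx_i ∧ dx_j = -dx_j ∧ dx_i and dx_i ∧ dx_i = 0. For each pair (i, j) with i < j, the coefficient of dx_i ∧ dx_j in alpha ∧ beta is (alpha_i * beta_j - alpha_j * beta_i). Collecting: alpha ∧ beta = (-2*x + 3*y) dx ∧ dy.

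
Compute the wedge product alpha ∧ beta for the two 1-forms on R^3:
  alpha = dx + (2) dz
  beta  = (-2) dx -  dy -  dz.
alpha ∧ beta = (-1) dx ∧ dy + (3) dx ∧ dz + (2) dy ∧ dz

Distribute the wedge, using dx_i ∧ dx_j = -dx_j ∧ dx_i and dx_i ∧ dx_i = 0. For each pair (i, j) with i < j, the coefficient of dx_i ∧ dx_j in alpha ∧ beta is (alpha_i * beta_j - alpha_j * beta_i). Collecting: alpha ∧ beta = (-1) dx ∧ dy + (3) dx ∧ dz + (2) dy ∧ dz.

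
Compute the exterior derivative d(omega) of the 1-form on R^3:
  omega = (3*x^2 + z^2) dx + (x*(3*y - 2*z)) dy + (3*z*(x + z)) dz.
d(omega) = (3*y - 2*z) dx ∧ dy + (z) dx ∧ dz + (2*x) dy ∧ dz

For a 1-form omega = sum_i f_i dx_i, the exterior derivative is
  d(omega) = sum_{i < j} (∂f_j/∂x_i - ∂f_i/∂x_j) dx_i ∧ dx_j.
  coefficient of dx ∧ dy: ∂f_2/∂x - ∂f_1/∂y = ∂(x*(3*y - 2*z))/∂x - ∂(3*x^2 + z^2)/∂y = 3*y - 2*z
  coefficient of dx ∧ dz: ∂f_3/∂x - ∂f_1/∂z = ∂(3*z*(x + z))/∂x - ∂(3*x^2 + z^2)/∂z = z
  coefficient of dy ∧ dz: ∂f_3/∂y - ∂f_2/∂z = ∂(3*z*(x + z))/∂y - ∂(x*(3*y - 2*z))/∂z = 2*x
Assembling: d(omega) = (3*y - 2*z) dx ∧ dy + (z) dx ∧ dz + (2*x) dy ∧ dz.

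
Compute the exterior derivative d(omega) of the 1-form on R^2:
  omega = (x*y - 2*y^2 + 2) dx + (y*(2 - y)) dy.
d(omega) = (-x + 4*y) dx ∧ dy

For a 1-form omega = sum_i f_i dx_i, the exterior derivative is
  d(omega) = sum_{i < j} (∂f_j/∂x_i - ∂f_i/∂x_j) dx_i ∧ dx_j.
  coefficient of dx ∧ dy: ∂f_2/∂x - ∂f_1/∂y = ∂(y*(2 - y))/∂x - ∂(x*y - 2*y^2 + 2)/∂y = -x + 4*y
Assembling: d(omega) = (-x + 4*y) dx ∧ dy.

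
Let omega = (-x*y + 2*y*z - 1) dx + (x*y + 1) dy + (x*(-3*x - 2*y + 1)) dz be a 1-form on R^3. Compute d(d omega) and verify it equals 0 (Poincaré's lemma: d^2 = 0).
d(d omega) = 0

Step 1: d omega = sum_{i<j} (∂f_j/∂x_i - ∂f_i/∂x_j) dx_i ∧ dx_j:
  coeff of dx ∧ dy: x + y - 2*z
  coeff of dx ∧ dz: -6*x - 4*y + 1
  coeff of dy ∧ dz: -2*x
Step 2: Apply d again to each 2-form coefficient. The only possible 3-form in R^3 is dx ∧ dy ∧ dz, with coefficient
  ∂(coeff of dy∧dz)/∂x - ∂(coeff of dx∧dz)/∂y + ∂(coeff of dx∧dy)/∂z
  = ∂/∂x (-2*x) - ∂/∂y (-6*x - 4*y + 1) + ∂/∂z (x + y - 2*z).
Each of these terms simplifies to sums of mixed partials that cancel in pairs. The result is 0 (by equality of mixed partials for smooth functions — Schwarz / Clairaut).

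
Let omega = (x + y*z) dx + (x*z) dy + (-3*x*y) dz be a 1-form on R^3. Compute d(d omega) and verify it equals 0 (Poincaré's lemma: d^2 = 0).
d(d omega) = 0

Step 1: d omega = sum_{i<j} (∂f_j/∂x_i - ∂f_i/∂x_j) dx_i ∧ dx_j:
  coeff of dx ∧ dy: 0
  coeff of dx ∧ dz: -4*y
  coeff of dy ∧ dz: -4*x
Step 2: Apply d again to each 2-form coefficient. The only possible 3-form in R^3 is dx ∧ dy ∧ dz, with coefficient
  ∂(coeff of dy∧dz)/∂x - ∂(coeff of dx∧dz)/∂y + ∂(coeff of dx∧dy)/∂z
  = ∂/∂x (-4*x) - ∂/∂y (-4*y) + ∂/∂z (0).
Each of these terms simplifies to sums of mixed partials that cancel in pairs. The result is 0 (by equality of mixed partials for smooth functions — Schwarz / Clairaut).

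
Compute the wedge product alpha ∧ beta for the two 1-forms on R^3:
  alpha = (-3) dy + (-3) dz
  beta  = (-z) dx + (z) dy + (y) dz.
alpha ∧ beta = (-3*z) dx ∧ dy + (-3*y + 3*z) dy ∧ dz + (-3*z) dx ∧ dz

Distribute the wedge, using dx_i ∧ dx_j = -dx_j ∧ dx_i and dx_i ∧ dx_i = 0. For each pair (i, j) with i < j, the coefficient of dx_i ∧ dx_j in alpha ∧ beta is (alpha_i * beta_j - alpha_j * beta_i). Collecting: alpha ∧ beta = (-3*z) dx ∧ dy + (-3*y + 3*z) dy ∧ dz + (-3*z) dx ∧ dz.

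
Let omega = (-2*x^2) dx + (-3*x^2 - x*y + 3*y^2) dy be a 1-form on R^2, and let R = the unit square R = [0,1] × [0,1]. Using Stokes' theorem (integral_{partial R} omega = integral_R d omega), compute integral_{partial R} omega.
integral_(partial R) omega = -7/2

Stokes: integral_partial_R omega = integral_R d omega with d omega = (∂Q/∂x - ∂P/∂y) dx ∧ dy.
  ∂Q/∂x = -6*x - y
  ∂P/∂y = 0
  integrand = ∂Q/∂x - ∂P/∂y = -6*x - y.
Integrating over R: integral_0^1 integral_0^1 (-6*x - y) dx dy = -7/2.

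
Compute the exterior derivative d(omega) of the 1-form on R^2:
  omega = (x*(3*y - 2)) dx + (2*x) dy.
d(omega) = (2 - 3*x) dx ∧ dy

For a 1-form omega = sum_i f_i dx_i, the exterior derivative is
  d(omega) = sum_{i < j} (∂f_j/∂x_i - ∂f_i/∂x_j) dx_i ∧ dx_j.
  coefficient of dx ∧ dy: ∂f_2/∂x - ∂f_1/∂y = ∂(2*x)/∂x - ∂(x*(3*y - 2))/∂y = 2 - 3*x
Assembling: d(omega) = (2 - 3*x) dx ∧ dy.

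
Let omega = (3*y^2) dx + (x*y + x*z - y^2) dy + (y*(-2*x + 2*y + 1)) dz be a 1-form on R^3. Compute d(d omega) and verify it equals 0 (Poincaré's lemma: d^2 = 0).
d(d omega) = 0

Step 1: d omega = sum_{i<j} (∂f_j/∂x_i - ∂f_i/∂x_j) dx_i ∧ dx_j:
  coeff of dx ∧ dy: -5*y + z
  coeff of dx ∧ dz: -2*y
  coeff of dy ∧ dz: -3*x + 4*y + 1
Step 2: Apply d again to each 2-form coefficient. The only possible 3-form in R^3 is dx ∧ dy ∧ dz, with coefficient
  ∂(coeff of dy∧dz)/∂x - ∂(coeff of dx∧dz)/∂y + ∂(coeff of dx∧dy)/∂z
  = ∂/∂x (-3*x + 4*y + 1) - ∂/∂y (-2*y) + ∂/∂z (-5*y + z).
Each of these terms simplifies to sums of mixed partials that cancel in pairs. The result is 0 (by equality of mixed partials for smooth functions — Schwarz / Clairaut).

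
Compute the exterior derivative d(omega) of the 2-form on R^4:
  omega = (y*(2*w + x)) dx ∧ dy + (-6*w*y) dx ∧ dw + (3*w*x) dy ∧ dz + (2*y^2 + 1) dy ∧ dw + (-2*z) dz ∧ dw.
d(omega) = (6*w + 2*y) dx ∧ dy ∧ dw + (3*w) dx ∧ dy ∧ dz + (3*x) dy ∧ dz ∧ dw

For a 2-form omega = sum_{i<j} g_{ij} dx_i ∧ dx_j, the exterior derivative is
  d(omega) = sum_{i<j} d(g_{ij}) ∧ dx_i ∧ dx_j = sum_{i<j, k} (∂g_{ij}/∂x_k) dx_k ∧ dx_i ∧ dx_j.
Expand each term, using dx_k ∧ dx_i ∧ dx_j = sgn(permutation) dx_{(a)} ∧ dx_{(b)} ∧ dx_{(c)} with (a < b < c) sorted:
  d(y*(2*w + x)) includes (∂/∂w)(y*(2*w + x)) dw = (2*y) dw, which multiplied by dx ∧ dy gives (2*y) dx ∧ dy ∧ dw
  d(-6*w*y) includes (∂/∂y)(-6*w*y) dy = (-6*w) dy, which multiplied by dx ∧ dw gives (6*w) dx ∧ dy ∧ dw
  d(3*w*x) includes (∂/∂x)(3*w*x) dx = (3*w) dx, which multiplied by dy ∧ dz gives (3*w) dx ∧ dy ∧ dz
  d(3*w*x) includes (∂/∂w)(3*w*x) dw = (3*x) dw, which multiplied by dy ∧ dz gives (3*x) dy ∧ dz ∧ dw
Collecting like 3-forms: d(omega) = (6*w + 2*y) dx ∧ dy ∧ dw + (3*w) dx ∧ dy ∧ dz + (3*x) dy ∧ dz ∧ dw.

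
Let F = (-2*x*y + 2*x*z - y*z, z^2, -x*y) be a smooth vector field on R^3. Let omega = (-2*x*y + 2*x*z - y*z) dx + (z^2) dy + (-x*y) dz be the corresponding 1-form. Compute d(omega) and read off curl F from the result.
d(omega) = (-x - 2*z) dy ∧ dz + (2*x) dz ∧ dx + (2*x + z) dx ∧ dy; curl F = (-x - 2*z, 2*x, 2*x + z)

d omega = sum_{i<j} (∂f_j/∂x_i - ∂f_i/∂x_j) dx_i ∧ dx_j. Under the identification (dy ∧ dz, dz ∧ dx, dx ∧ dy) ↔ (e_x, e_y, e_z), the coefficients are exactly the components of curl F. Compute:
  ∂R/∂y - ∂Q/∂z = (-x) - (2*z) = -x - 2*z
  ∂P/∂z - ∂R/∂x = (2*x - y) - (-y) = 2*x
  ∂Q/∂x - ∂P/∂y = (0) - (-2*x - z) = 2*x + z.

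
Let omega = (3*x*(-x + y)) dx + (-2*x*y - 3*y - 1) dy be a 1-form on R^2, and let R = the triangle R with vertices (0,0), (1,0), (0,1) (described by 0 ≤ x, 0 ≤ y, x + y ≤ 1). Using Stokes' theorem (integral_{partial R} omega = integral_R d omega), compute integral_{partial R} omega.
integral_(partial R) omega = -5/6

Stokes: integral_partial_R omega = integral_R d omega with d omega = (∂Q/∂x - ∂P/∂y) dx ∧ dy.
  ∂Q/∂x = -2*y
  ∂P/∂y = 3*x
  integrand = ∂Q/∂x - ∂P/∂y = -3*x - 2*y.
Integrating over R: integral_0^1 integral_0^{1-x} (-3*x - 2*y) dy dx = -5/6.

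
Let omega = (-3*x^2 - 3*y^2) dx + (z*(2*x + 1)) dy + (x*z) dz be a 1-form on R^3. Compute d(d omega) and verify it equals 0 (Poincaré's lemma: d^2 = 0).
d(d omega) = 0

Step 1: d omega = sum_{i<j} (∂f_j/∂x_i - ∂f_i/∂x_j) dx_i ∧ dx_j:
  coeff of dx ∧ dy: 6*y + 2*z
  coeff of dx ∧ dz: z
  coeff of dy ∧ dz: -2*x - 1
Step 2: Apply d again to each 2-form coefficient. The only possible 3-form in R^3 is dx ∧ dy ∧ dz, with coefficient
  ∂(coeff of dy∧dz)/∂x - ∂(coeff of dx∧dz)/∂y + ∂(coeff of dx∧dy)/∂z
  = ∂/∂x (-2*x - 1) - ∂/∂y (z) + ∂/∂z (6*y + 2*z).
Each of these terms simplifies to sums of mixed partials that cancel in pairs. The result is 0 (by equality of mixed partials for smooth functions — Schwarz / Clairaut).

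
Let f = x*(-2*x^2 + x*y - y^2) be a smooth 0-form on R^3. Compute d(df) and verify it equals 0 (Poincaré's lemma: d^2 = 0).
d(df) = 0

Step 1: df = sum_i (∂f/∂x_i) dx_i = (-6*x^2 + 2*x*y - y^2) dx + (x*(x - 2*y)) dy + (0) dz.
Step 2: Apply d again. Using the 1-form formula, the coefficient of dx ∧ dy in d(df) is ∂^2 f/∂x ∂y - ∂^2 f/∂y ∂x = (2*x - 2*y) - (2*x - 2*y) = 0 (equality of mixed partials for smooth f).
Similarly for dx ∧ dz and dy ∧ dz — all coefficients vanish. So d(df) = 0.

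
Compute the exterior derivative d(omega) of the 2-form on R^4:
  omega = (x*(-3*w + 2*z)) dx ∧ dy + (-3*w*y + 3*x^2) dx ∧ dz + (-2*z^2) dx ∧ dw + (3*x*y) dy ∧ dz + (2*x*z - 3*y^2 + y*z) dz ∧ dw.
d(omega) = (3*w + 2*x + 3*y) dx ∧ dy ∧ dz + (-3*x) dx ∧ dy ∧ dw + (-3*y + 6*z) dx ∧ dz ∧ dw + (-6*y + z) dy ∧ dz ∧ dw

For a 2-form omega = sum_{i<j} g_{ij} dx_i ∧ dx_j, the exterior derivative is
  d(omega) = sum_{i<j} d(g_{ij}) ∧ dx_i ∧ dx_j = sum_{i<j, k} (∂g_{ij}/∂x_k) dx_k ∧ dx_i ∧ dx_j.
Expand each term, using dx_k ∧ dx_i ∧ dx_j = sgn(permutation) dx_{(a)} ∧ dx_{(b)} ∧ dx_{(c)} with (a < b < c) sorted:
  d(x*(-3*w + 2*z)) includes (∂/∂z)(x*(-3*w + 2*z)) dz = (2*x) dz, which multiplied by dx ∧ dy gives (2*x) dx ∧ dy ∧ dz
  d(x*(-3*w + 2*z)) includes (∂/∂w)(x*(-3*w + 2*z)) dw = (-3*x) dw, which multiplied by dx ∧ dy gives (-3*x) dx ∧ dy ∧ dw
  d(-3*w*y + 3*x^2) includes (∂/∂y)(-3*w*y + 3*x^2) dy = (-3*w) dy, which multiplied by dx ∧ dz gives (3*w) dx ∧ dy ∧ dz
  d(-3*w*y + 3*x^2) includes (∂/∂w)(-3*w*y + 3*x^2) dw = (-3*y) dw, which multiplied by dx ∧ dz gives (-3*y) dx ∧ dz ∧ dw
  d(-2*z^2) includes (∂/∂z)(-2*z^2) dz = (-4*z) dz, which multiplied by dx ∧ dw gives (4*z) dx ∧ dz ∧ dw
  d(3*x*y) includes (∂/∂x)(3*x*y) dx = (3*y) dx, which multiplied by dy ∧ dz gives (3*y) dx ∧ dy ∧ dz
  d(2*x*z - 3*y^2 + y*z) includes (∂/∂x)(2*x*z - 3*y^2 + y*z) dx = (2*z) dx, which multiplied by dz ∧ dw gives (2*z) dx ∧ dz ∧ dw
  d(2*x*z - 3*y^2 + y*z) includes (∂/∂y)(2*x*z - 3*y^2 + y*z) dy = (-6*y + z) dy, which multiplied by dz ∧ dw gives (-6*y + z) dy ∧ dz ∧ dw
Collecting like 3-forms: d(omega) = (3*w + 2*x + 3*y) dx ∧ dy ∧ dz + (-3*x) dx ∧ dy ∧ dw + (-3*y + 6*z) dx ∧ dz ∧ dw + (-6*y + z) dy ∧ dz ∧ dw.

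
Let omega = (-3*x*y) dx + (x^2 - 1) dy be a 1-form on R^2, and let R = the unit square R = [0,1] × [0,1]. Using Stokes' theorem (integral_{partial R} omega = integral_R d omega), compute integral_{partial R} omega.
integral_(partial R) omega = 5/2

Stokes: integral_partial_R omega = integral_R d omega with d omega = (∂Q/∂x - ∂P/∂y) dx ∧ dy.
  ∂Q/∂x = 2*x
  ∂P/∂y = -3*x
  integrand = ∂Q/∂x - ∂P/∂y = 5*x.
Integrating over R: integral_0^1 integral_0^1 (5*x) dx dy = 5/2.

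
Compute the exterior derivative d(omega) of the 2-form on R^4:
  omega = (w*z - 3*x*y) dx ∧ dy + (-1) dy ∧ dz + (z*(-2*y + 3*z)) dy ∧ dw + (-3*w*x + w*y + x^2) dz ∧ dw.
d(omega) = (w) dx ∧ dy ∧ dz + (z) dx ∧ dy ∧ dw + (w + 2*y - 6*z) dy ∧ dz ∧ dw + (-3*w + 2*x) dx ∧ dz ∧ dw

For a 2-form omega = sum_{i<j} g_{ij} dx_i ∧ dx_j, the exterior derivative is
  d(omega) = sum_{i<j} d(g_{ij}) ∧ dx_i ∧ dx_j = sum_{i<j, k} (∂g_{ij}/∂x_k) dx_k ∧ dx_i ∧ dx_j.
Expand each term, using dx_k ∧ dx_i ∧ dx_j = sgn(permutation) dx_{(a)} ∧ dx_{(b)} ∧ dx_{(c)} with (a < b < c) sorted:
  d(w*z - 3*x*y) includes (∂/∂z)(w*z - 3*x*y) dz = (w) dz, which multiplied by dx ∧ dy gives (w) dx ∧ dy ∧ dz
  d(w*z - 3*x*y) includes (∂/∂w)(w*z - 3*x*y) dw = (z) dw, which multiplied by dx ∧ dy gives (z) dx ∧ dy ∧ dw
  d(z*(-2*y + 3*z)) includes (∂/∂z)(z*(-2*y + 3*z)) dz = (-2*y + 6*z) dz, which multiplied by dy ∧ dw gives (2*y - 6*z) dy ∧ dz ∧ dw
  d(-3*w*x + w*y + x^2) includes (∂/∂x)(-3*w*x + w*y + x^2) dx = (-3*w + 2*x) dx, which multiplied by dz ∧ dw gives (-3*w + 2*x) dx ∧ dz ∧ dw
  d(-3*w*x + w*y + x^2) includes (∂/∂y)(-3*w*x + w*y + x^2) dy = (w) dy, which multiplied by dz ∧ dw gives (w) dy ∧ dz ∧ dw
Collecting like 3-forms: d(omega) = (w) dx ∧ dy ∧ dz + (z) dx ∧ dy ∧ dw + (w + 2*y - 6*z) dy ∧ dz ∧ dw + (-3*w + 2*x) dx ∧ dz ∧ dw.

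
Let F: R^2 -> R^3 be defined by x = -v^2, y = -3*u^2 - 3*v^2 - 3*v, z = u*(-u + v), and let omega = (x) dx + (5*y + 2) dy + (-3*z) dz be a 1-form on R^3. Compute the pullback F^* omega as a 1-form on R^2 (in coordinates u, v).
F^* omega = (3*u*(28*u^2 + 3*u*v + 29*v^2 + 30*v - 4)) du + (3*u^3 + 87*u^2*v + 45*u^2 + 92*v^3 + 135*v^2 + 33*v - 6) dv

Using F^*(f dg) = (f ∘ F) d(g ∘ F), substitute each coordinate x_i by F_i(u, v) in f_i, and replace dx_i by d F_i = (∂F_i/∂u) du + (∂F_i/∂v) dv.
  For the x component: f_1(F) = -v^2; d F_1 = (0) du + (-2*v) dv
  For the y component: f_2(F) = -15*u^2 - 15*v^2 - 15*v + 2; d F_2 = (-6*u) du + (-6*v - 3) dv
  For the z component: f_3(F) = 3*u*(u - v); d F_3 = (-2*u + v) du + (u) dv
Combining and collecting du, dv coefficients:
  coeff of du: 3*u*(28*u^2 + 3*u*v + 29*v^2 + 30*v - 4)
  coeff of dv: 3*u^3 + 87*u^2*v + 45*u^2 + 92*v^3 + 135*v^2 + 33*v - 6
F^* omega = (3*u*(28*u^2 + 3*u*v + 29*v^2 + 30*v - 4)) du + (3*u^3 + 87*u^2*v + 45*u^2 + 92*v^3 + 135*v^2 + 33*v - 6) dv.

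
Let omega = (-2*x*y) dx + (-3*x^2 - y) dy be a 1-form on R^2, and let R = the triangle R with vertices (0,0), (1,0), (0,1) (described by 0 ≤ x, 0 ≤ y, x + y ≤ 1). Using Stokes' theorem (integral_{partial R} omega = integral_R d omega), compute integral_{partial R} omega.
integral_(partial R) omega = -2/3

Stokes: integral_partial_R omega = integral_R d omega with d omega = (∂Q/∂x - ∂P/∂y) dx ∧ dy.
  ∂Q/∂x = -6*x
  ∂P/∂y = -2*x
  integrand = ∂Q/∂x - ∂P/∂y = -4*x.
Integrating over R: integral_0^1 integral_0^{1-x} (-4*x) dy dx = -2/3.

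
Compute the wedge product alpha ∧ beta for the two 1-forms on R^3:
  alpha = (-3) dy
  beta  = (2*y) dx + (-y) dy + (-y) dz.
alpha ∧ beta = (6*y) dx ∧ dy + (3*y) dy ∧ dz

Distribute the wedge, using dx_i ∧ dx_j = -dx_j ∧ dx_i and dx_i ∧ dx_i = 0. For each pair (i, j) with i < j, the coefficient of dx_i ∧ dx_j in alpha ∧ beta is (alpha_i * beta_j - alpha_j * beta_i). Collecting: alpha ∧ beta = (6*y) dx ∧ dy + (3*y) dy ∧ dz.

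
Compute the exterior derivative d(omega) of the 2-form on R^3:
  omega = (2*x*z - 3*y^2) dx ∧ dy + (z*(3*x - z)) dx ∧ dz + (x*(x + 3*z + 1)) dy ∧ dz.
d(omega) = (4*x + 3*z + 1) dx ∧ dy ∧ dz

For a 2-form omega = sum_{i<j} g_{ij} dx_i ∧ dx_j, the exterior derivative is
  d(omega) = sum_{i<j} d(g_{ij}) ∧ dx_i ∧ dx_j = sum_{i<j, k} (∂g_{ij}/∂x_k) dx_k ∧ dx_i ∧ dx_j.
Expand each term, using dx_k ∧ dx_i ∧ dx_j = sgn(permutation) dx_{(a)} ∧ dx_{(b)} ∧ dx_{(c)} with (a < b < c) sorted:
  d(2*x*z - 3*y^2) includes (∂/∂z)(2*x*z - 3*y^2) dz = (2*x) dz, which multiplied by dx ∧ dy gives (2*x) dx ∧ dy ∧ dz
  d(x*(x + 3*z + 1)) includes (∂/∂x)(x*(x + 3*z + 1)) dx = (2*x + 3*z + 1) dx, which multiplied by dy ∧ dz gives (2*x + 3*z + 1) dx ∧ dy ∧ dz
Collecting like 3-forms: d(omega) = (4*x + 3*z + 1) dx ∧ dy ∧ dz.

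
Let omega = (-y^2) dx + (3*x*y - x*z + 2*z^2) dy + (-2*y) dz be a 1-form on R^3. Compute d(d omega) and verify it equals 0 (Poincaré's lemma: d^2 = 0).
d(d omega) = 0

Step 1: d omega = sum_{i<j} (∂f_j/∂x_i - ∂f_i/∂x_j) dx_i ∧ dx_j:
  coeff of dx ∧ dy: 5*y - z
  coeff of dx ∧ dz: 0
  coeff of dy ∧ dz: x - 4*z - 2
Step 2: Apply d again to each 2-form coefficient. The only possible 3-form in R^3 is dx ∧ dy ∧ dz, with coefficient
  ∂(coeff of dy∧dz)/∂x - ∂(coeff of dx∧dz)/∂y + ∂(coeff of dx∧dy)/∂z
  = ∂/∂x (x - 4*z - 2) - ∂/∂y (0) + ∂/∂z (5*y - z).
Each of these terms simplifies to sums of mixed partials that cancel in pairs. The result is 0 (by equality of mixed partials for smooth functions — Schwarz / Clairaut).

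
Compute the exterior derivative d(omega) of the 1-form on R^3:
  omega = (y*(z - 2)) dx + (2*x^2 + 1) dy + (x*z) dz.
d(omega) = (4*x - z + 2) dx ∧ dy + (-y + z) dx ∧ dz

For a 1-form omega = sum_i f_i dx_i, the exterior derivative is
  d(omega) = sum_{i < j} (∂f_j/∂x_i - ∂f_i/∂x_j) dx_i ∧ dx_j.
  coefficient of dx ∧ dy: ∂f_2/∂x - ∂f_1/∂y = ∂(2*x^2 + 1)/∂x - ∂(y*(z - 2))/∂y = 4*x - z + 2
  coefficient of dx ∧ dz: ∂f_3/∂x - ∂f_1/∂z = ∂(x*z)/∂x - ∂(y*(z - 2))/∂z = -y + z
Assembling: d(omega) = (4*x - z + 2) dx ∧ dy + (-y + z) dx ∧ dz.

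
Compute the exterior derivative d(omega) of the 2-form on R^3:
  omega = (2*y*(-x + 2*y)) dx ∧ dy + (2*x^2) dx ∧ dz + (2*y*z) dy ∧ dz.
d(omega) = 0

For a 2-form omega = sum_{i<j} g_{ij} dx_i ∧ dx_j, the exterior derivative is
  d(omega) = sum_{i<j} d(g_{ij}) ∧ dx_i ∧ dx_j = sum_{i<j, k} (∂g_{ij}/∂x_k) dx_k ∧ dx_i ∧ dx_j.
Expand each term, using dx_k ∧ dx_i ∧ dx_j = sgn(permutation) dx_{(a)} ∧ dx_{(b)} ∧ dx_{(c)} with (a < b < c) sorted:

Collecting like 3-forms: d(omega) = 0.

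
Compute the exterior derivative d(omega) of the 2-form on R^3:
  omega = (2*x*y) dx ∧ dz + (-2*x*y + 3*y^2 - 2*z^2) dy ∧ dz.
d(omega) = (-2*x - 2*y) dx ∧ dy ∧ dz

For a 2-form omega = sum_{i<j} g_{ij} dx_i ∧ dx_j, the exterior derivative is
  d(omega) = sum_{i<j} d(g_{ij}) ∧ dx_i ∧ dx_j = sum_{i<j, k} (∂g_{ij}/∂x_k) dx_k ∧ dx_i ∧ dx_j.
Expand each term, using dx_k ∧ dx_i ∧ dx_j = sgn(permutation) dx_{(a)} ∧ dx_{(b)} ∧ dx_{(c)} with (a < b < c) sorted:
  d(2*x*y) includes (∂/∂y)(2*x*y) dy = (2*x) dy, which multiplied by dx ∧ dz gives (-2*x) dx ∧ dy ∧ dz
  d(-2*x*y + 3*y^2 - 2*z^2) includes (∂/∂x)(-2*x*y + 3*y^2 - 2*z^2) dx = (-2*y) dx, which multiplied by dy ∧ dz gives (-2*y) dx ∧ dy ∧ dz
Collecting like 3-forms: d(omega) = (-2*x - 2*y) dx ∧ dy ∧ dz.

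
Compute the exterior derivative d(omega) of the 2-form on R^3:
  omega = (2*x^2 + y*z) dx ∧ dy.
d(omega) = (y) dx ∧ dy ∧ dz

For a 2-form omega = sum_{i<j} g_{ij} dx_i ∧ dx_j, the exterior derivative is
  d(omega) = sum_{i<j} d(g_{ij}) ∧ dx_i ∧ dx_j = sum_{i<j, k} (∂g_{ij}/∂x_k) dx_k ∧ dx_i ∧ dx_j.
Expand each term, using dx_k ∧ dx_i ∧ dx_j = sgn(permutation) dx_{(a)} ∧ dx_{(b)} ∧ dx_{(c)} with (a < b < c) sorted:
  d(2*x^2 + y*z) includes (∂/∂z)(2*x^2 + y*z) dz = (y) dz, which multiplied by dx ∧ dy gives (y) dx ∧ dy ∧ dz
Collecting like 3-forms: d(omega) = (y) dx ∧ dy ∧ dz.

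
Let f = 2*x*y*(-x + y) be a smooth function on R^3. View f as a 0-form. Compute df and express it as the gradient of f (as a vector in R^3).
df = (2*y*(-2*x + y)) dx + (2*x*(-x + 2*y)) dy + (0) dz; grad f = (2*y*(-2*x + y), 2*x*(-x + 2*y), 0)

For a 0-form f, d f = (∂f/∂x) dx + (∂f/∂y) dy + (∂f/∂z) dz. The components of the vector representation are exactly the entries of grad f in Cartesian coordinates:
  ∂f/∂x = 2*y*(-2*x + y)
  ∂f/∂y = 2*x*(-x + 2*y)
  ∂f/∂z = 0.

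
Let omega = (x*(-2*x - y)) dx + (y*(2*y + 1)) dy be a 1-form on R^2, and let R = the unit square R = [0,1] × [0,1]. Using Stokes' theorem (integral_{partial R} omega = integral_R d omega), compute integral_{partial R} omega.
integral_(partial R) omega = 1/2

Stokes: integral_partial_R omega = integral_R d omega with d omega = (∂Q/∂x - ∂P/∂y) dx ∧ dy.
  ∂Q/∂x = 0
  ∂P/∂y = -x
  integrand = ∂Q/∂x - ∂P/∂y = x.
Integrating over R: integral_0^1 integral_0^1 (x) dx dy = 1/2.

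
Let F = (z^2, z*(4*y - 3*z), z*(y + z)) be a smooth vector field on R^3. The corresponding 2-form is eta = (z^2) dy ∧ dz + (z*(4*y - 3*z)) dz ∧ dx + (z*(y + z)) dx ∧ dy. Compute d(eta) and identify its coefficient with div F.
d(eta) = (y + 6*z) dx ∧ dy ∧ dz; div F = y + 6*z

For a 2-form in R^3 of the form above, applying d gives a 3-form with coefficient ∂P/∂x + ∂Q/∂y + ∂R/∂z:
  ∂P/∂x = 0
  ∂Q/∂y = 4*z
  ∂R/∂z = y + 2*z
Sum = y + 6*z, which is exactly div F.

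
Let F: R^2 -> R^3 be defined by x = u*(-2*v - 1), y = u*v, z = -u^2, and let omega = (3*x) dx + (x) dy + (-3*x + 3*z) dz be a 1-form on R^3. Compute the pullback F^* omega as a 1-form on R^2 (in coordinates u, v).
F^* omega = (u*(6*u^2 - 12*u*v - 6*u + 10*v^2 + 11*v + 3)) du + (u^2*(10*v + 5)) dv

Using F^*(f dg) = (f ∘ F) d(g ∘ F), substitute each coordinate x_i by F_i(u, v) in f_i, and replace dx_i by d F_i = (∂F_i/∂u) du + (∂F_i/∂v) dv.
  For the x component: f_1(F) = 3*u*(-2*v - 1); d F_1 = (-2*v - 1) du + (-2*u) dv
  For the y component: f_2(F) = u*(-2*v - 1); d F_2 = (v) du + (u) dv
  For the z component: f_3(F) = 3*u*(-u + 2*v + 1); d F_3 = (-2*u) du + (0) dv
Combining and collecting du, dv coefficients:
  coeff of du: u*(6*u^2 - 12*u*v - 6*u + 10*v^2 + 11*v + 3)
  coeff of dv: u^2*(10*v + 5)
F^* omega = (u*(6*u^2 - 12*u*v - 6*u + 10*v^2 + 11*v + 3)) du + (u^2*(10*v + 5)) dv.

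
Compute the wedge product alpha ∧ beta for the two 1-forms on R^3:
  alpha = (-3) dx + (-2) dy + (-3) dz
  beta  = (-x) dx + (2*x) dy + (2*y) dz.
alpha ∧ beta = (-8*x) dx ∧ dy + (-3*x - 6*y) dx ∧ dz + (6*x - 4*y) dy ∧ dz

Distribute the wedge, using dx_i ∧ dx_j = -dx_j ∧ dx_i and dx_i ∧ dx_i = 0. For each pair (i, j) with i < j, the coefficient of dx_i ∧ dx_j in alpha ∧ beta is (alpha_i * beta_j - alpha_j * beta_i). Collecting: alpha ∧ beta = (-8*x) dx ∧ dy + (-3*x - 6*y) dx ∧ dz + (6*x - 4*y) dy ∧ dz.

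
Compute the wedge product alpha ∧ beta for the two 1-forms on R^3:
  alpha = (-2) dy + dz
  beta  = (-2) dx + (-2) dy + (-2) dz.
alpha ∧ beta = (-4) dx ∧ dy + (6) dy ∧ dz + (2) dx ∧ dz

Distribute the wedge, using dx_i ∧ dx_j = -dx_j ∧ dx_i and dx_i ∧ dx_i = 0. For each pair (i, j) with i < j, the coefficient of dx_i ∧ dx_j in alpha ∧ beta is (alpha_i * beta_j - alpha_j * beta_i). Collecting: alpha ∧ beta = (-4) dx ∧ dy + (6) dy ∧ dz + (2) dx ∧ dz.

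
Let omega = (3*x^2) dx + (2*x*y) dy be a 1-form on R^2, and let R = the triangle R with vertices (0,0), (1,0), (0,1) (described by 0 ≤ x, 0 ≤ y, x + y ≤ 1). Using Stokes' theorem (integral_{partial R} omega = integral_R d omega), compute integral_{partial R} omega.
integral_(partial R) omega = 1/3

Stokes: integral_partial_R omega = integral_R d omega with d omega = (∂Q/∂x - ∂P/∂y) dx ∧ dy.
  ∂Q/∂x = 2*y
  ∂P/∂y = 0
  integrand = ∂Q/∂x - ∂P/∂y = 2*y.
Integrating over R: integral_0^1 integral_0^{1-x} (2*y) dy dx = 1/3.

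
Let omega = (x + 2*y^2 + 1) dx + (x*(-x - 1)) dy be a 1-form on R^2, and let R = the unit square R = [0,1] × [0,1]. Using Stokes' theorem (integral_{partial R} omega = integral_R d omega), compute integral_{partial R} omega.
integral_(partial R) omega = -4

Stokes: integral_partial_R omega = integral_R d omega with d omega = (∂Q/∂x - ∂P/∂y) dx ∧ dy.
  ∂Q/∂x = -2*x - 1
  ∂P/∂y = 4*y
  integrand = ∂Q/∂x - ∂P/∂y = -2*x - 4*y - 1.
Integrating over R: integral_0^1 integral_0^1 (-2*x - 4*y - 1) dx dy = -4.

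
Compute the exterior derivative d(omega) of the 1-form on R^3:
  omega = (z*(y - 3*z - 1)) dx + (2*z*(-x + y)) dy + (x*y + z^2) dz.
d(omega) = (-3*z) dx ∧ dy + (6*z + 1) dx ∧ dz + (3*x - 2*y) dy ∧ dz

For a 1-form omega = sum_i f_i dx_i, the exterior derivative is
  d(omega) = sum_{i < j} (∂f_j/∂x_i - ∂f_i/∂x_j) dx_i ∧ dx_j.
  coefficient of dx ∧ dy: ∂f_2/∂x - ∂f_1/∂y = ∂(2*z*(-x + y))/∂x - ∂(z*(y - 3*z - 1))/∂y = -3*z
  coefficient of dx ∧ dz: ∂f_3/∂x - ∂f_1/∂z = ∂(x*y + z^2)/∂x - ∂(z*(y - 3*z - 1))/∂z = 6*z + 1
  coefficient of dy ∧ dz: ∂f_3/∂y - ∂f_2/∂z = ∂(x*y + z^2)/∂y - ∂(2*z*(-x + y))/∂z = 3*x - 2*y
Assembling: d(omega) = (-3*z) dx ∧ dy + (6*z + 1) dx ∧ dz + (3*x - 2*y) dy ∧ dz.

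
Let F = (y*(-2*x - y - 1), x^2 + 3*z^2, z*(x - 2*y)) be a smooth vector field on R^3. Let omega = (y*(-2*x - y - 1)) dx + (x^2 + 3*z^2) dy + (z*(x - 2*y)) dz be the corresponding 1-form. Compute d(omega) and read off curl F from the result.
d(omega) = (-8*z) dy ∧ dz + (-z) dz ∧ dx + (4*x + 2*y + 1) dx ∧ dy; curl F = (-8*z, -z, 4*x + 2*y + 1)

d omega = sum_{i<j} (∂f_j/∂x_i - ∂f_i/∂x_j) dx_i ∧ dx_j. Under the identification (dy ∧ dz, dz ∧ dx, dx ∧ dy) ↔ (e_x, e_y, e_z), the coefficients are exactly the components of curl F. Compute:
  ∂R/∂y - ∂Q/∂z = (-2*z) - (6*z) = -8*z
  ∂P/∂z - ∂R/∂x = (0) - (z) = -z
  ∂Q/∂x - ∂P/∂y = (2*x) - (-2*x - 2*y - 1) = 4*x + 2*y + 1.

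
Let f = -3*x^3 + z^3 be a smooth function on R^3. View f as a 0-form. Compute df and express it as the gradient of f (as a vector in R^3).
df = (-9*x^2) dx + (0) dy + (3*z^2) dz; grad f = (-9*x^2, 0, 3*z^2)

For a 0-form f, d f = (∂f/∂x) dx + (∂f/∂y) dy + (∂f/∂z) dz. The components of the vector representation are exactly the entries of grad f in Cartesian coordinates:
  ∂f/∂x = -9*x^2
  ∂f/∂y = 0
  ∂f/∂z = 3*z^2.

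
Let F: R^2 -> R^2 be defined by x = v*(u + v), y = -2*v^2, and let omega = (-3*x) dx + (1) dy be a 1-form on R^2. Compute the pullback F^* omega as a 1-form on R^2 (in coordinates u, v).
F^* omega = (3*v^2*(-u - v)) du + (v*(-3*u^2 - 9*u*v - 6*v^2 - 4)) dv

Using F^*(f dg) = (f ∘ F) d(g ∘ F), substitute each coordinate x_i by F_i(u, v) in f_i, and replace dx_i by d F_i = (∂F_i/∂u) du + (∂F_i/∂v) dv.
  For the x component: f_1(F) = 3*v*(-u - v); d F_1 = (v) du + (u + 2*v) dv
  For the y component: f_2(F) = 1; d F_2 = (0) du + (-4*v) dv
Combining and collecting du, dv coefficients:
  coeff of du: 3*v^2*(-u - v)
  coeff of dv: v*(-3*u^2 - 9*u*v - 6*v^2 - 4)
F^* omega = (3*v^2*(-u - v)) du + (v*(-3*u^2 - 9*u*v - 6*v^2 - 4)) dv.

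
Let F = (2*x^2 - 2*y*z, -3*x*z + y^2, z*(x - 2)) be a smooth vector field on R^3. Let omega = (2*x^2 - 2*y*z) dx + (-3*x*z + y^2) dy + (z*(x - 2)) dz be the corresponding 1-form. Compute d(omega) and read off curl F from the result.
d(omega) = (3*x) dy ∧ dz + (-2*y - z) dz ∧ dx + (-z) dx ∧ dy; curl F = (3*x, -2*y - z, -z)

d omega = sum_{i<j} (∂f_j/∂x_i - ∂f_i/∂x_j) dx_i ∧ dx_j. Under the identification (dy ∧ dz, dz ∧ dx, dx ∧ dy) ↔ (e_x, e_y, e_z), the coefficients are exactly the components of curl F. Compute:
  ∂R/∂y - ∂Q/∂z = (0) - (-3*x) = 3*x
  ∂P/∂z - ∂R/∂x = (-2*y) - (z) = -2*y - z
  ∂Q/∂x - ∂P/∂y = (-3*z) - (-2*z) = -z.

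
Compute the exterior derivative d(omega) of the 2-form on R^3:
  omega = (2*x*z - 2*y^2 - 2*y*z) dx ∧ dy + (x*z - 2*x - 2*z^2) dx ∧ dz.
d(omega) = (2*x - 2*y) dx ∧ dy ∧ dz

For a 2-form omega = sum_{i<j} g_{ij} dx_i ∧ dx_j, the exterior derivative is
  d(omega) = sum_{i<j} d(g_{ij}) ∧ dx_i ∧ dx_j = sum_{i<j, k} (∂g_{ij}/∂x_k) dx_k ∧ dx_i ∧ dx_j.
Expand each term, using dx_k ∧ dx_i ∧ dx_j = sgn(permutation) dx_{(a)} ∧ dx_{(b)} ∧ dx_{(c)} with (a < b < c) sorted:
  d(2*x*z - 2*y^2 - 2*y*z) includes (∂/∂z)(2*x*z - 2*y^2 - 2*y*z) dz = (2*x - 2*y) dz, which multiplied by dx ∧ dy gives (2*x - 2*y) dx ∧ dy ∧ dz
Collecting like 3-forms: d(omega) = (2*x - 2*y) dx ∧ dy ∧ dz.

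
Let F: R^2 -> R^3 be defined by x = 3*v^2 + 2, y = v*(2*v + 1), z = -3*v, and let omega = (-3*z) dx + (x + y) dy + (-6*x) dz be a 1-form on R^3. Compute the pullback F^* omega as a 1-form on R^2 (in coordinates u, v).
F^* omega = (20*v^3 + 117*v^2 + 9*v + 38) dv

Using F^*(f dg) = (f ∘ F) d(g ∘ F), substitute each coordinate x_i by F_i(u, v) in f_i, and replace dx_i by d F_i = (∂F_i/∂u) du + (∂F_i/∂v) dv.
  For the x component: f_1(F) = 9*v; d F_1 = (0) du + (6*v) dv
  For the y component: f_2(F) = 5*v^2 + v + 2; d F_2 = (0) du + (4*v + 1) dv
  For the z component: f_3(F) = -18*v^2 - 12; d F_3 = (0) du + (-3) dv
Combining and collecting du, dv coefficients:
  coeff of du: 0
  coeff of dv: 20*v^3 + 117*v^2 + 9*v + 38
F^* omega = (20*v^3 + 117*v^2 + 9*v + 38) dv.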